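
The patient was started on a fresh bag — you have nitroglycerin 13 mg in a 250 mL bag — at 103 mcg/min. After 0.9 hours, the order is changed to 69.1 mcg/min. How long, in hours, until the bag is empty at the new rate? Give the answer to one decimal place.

1.8 hours

Initial rate:
103 mcg/min × 60 min/hr = 6180 mcg/hr
Concentration = 13 mg ÷ 250 mL = 0.052 mg/mL = 52 mcg/mL
Rate = 6180 mcg/hr ÷ 52 mcg/mL = 118.8462 mL/hr
Volume infused so far = 118.8462 mL/hr × 0.9 hr = 106.9615 mL
Volume remaining = 250 − 106.9615 = 143.0385 mL
New rate:
69.1 mcg/min × 60 min/hr = 4146 mcg/hr
Rate = 4146 mcg/hr ÷ 52 mcg/mL = 79.73077 mL/hr
Time remaining = 143.0385 mL ÷ 79.73077 mL/hr = 1.794018 hr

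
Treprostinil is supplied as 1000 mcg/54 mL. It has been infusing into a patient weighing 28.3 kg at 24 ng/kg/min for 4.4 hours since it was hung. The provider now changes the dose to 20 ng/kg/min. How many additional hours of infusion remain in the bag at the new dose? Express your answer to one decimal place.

24.2 hours

Initial rate:
Dose = 24 ng/kg/min × 28.3 kg = 679.2 ng/min
679.2 ng/min × 60 min/hr = 40752 ng/hr
Concentration = 1000 mcg ÷ 54 mL = 18.51852 mcg/mL = 18518.52 ng/mL
Rate = 40752 ng/hr ÷ 18518.52 ng/mL = 2.200608 mL/hr
Volume infused so far = 2.200608 mL/hr × 4.4 hr = 9.682675 mL
Volume remaining = 54 − 9.682675 = 44.31732 mL
New rate:
Dose = 20 ng/kg/min × 28.3 kg = 566 ng/min
566 ng/min × 60 min/hr = 33960 ng/hr
Rate = 33960 ng/hr ÷ 18518.52 ng/mL = 1.83384 mL/hr
Time remaining = 44.31732 mL ÷ 1.83384 mL/hr = 24.16641 hr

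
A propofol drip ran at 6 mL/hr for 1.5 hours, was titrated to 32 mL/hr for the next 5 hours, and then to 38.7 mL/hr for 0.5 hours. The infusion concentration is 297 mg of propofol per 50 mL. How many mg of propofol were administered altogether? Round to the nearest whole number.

1119 mg

Concentration = 297 mg ÷ 50 mL = 5.94 mg/mL
Stage 1: 6 mL/hr × 1.5 hr = 9 mL → 9 mL × 5.94 mg/mL = 53.46 mg
Stage 2: 32 mL/hr × 5 hr = 160 mL → 160 mL × 5.94 mg/mL = 950.4 mg
Stage 3: 38.7 mL/hr × 0.5 hr = 19.35 mL → 19.35 mL × 5.94 mg/mL = 114.939 mg
Total = 53.46 + 950.4 + 114.939 = 1118.799 mg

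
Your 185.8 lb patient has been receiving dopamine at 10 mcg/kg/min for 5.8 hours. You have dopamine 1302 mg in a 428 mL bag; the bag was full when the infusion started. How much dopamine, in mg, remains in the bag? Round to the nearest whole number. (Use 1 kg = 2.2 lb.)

Weight = 185.8 lb ÷ 2.2 lb/kg = 84.45455 kg
Dose = 10 mcg/kg/min × 84.45455 kg = 844.5455 mcg/min
844.5455 mcg/min × 60 min/hr = 50672.73 mcg/hr
Concentration = 1302 mg ÷ 428 mL = 3.042056 mg/mL = 3042.056 mcg/mL
Rate = 50672.73 mcg/hr ÷ 3042.056 mcg/mL = 16.65739 mL/hr
Volume infused = 16.65739 mL/hr × 5.8 hr = 96.61289 mL
Volume remaining = 428 − 96.61289 = 331.3871 mL
Drug remaining = 331.3871 mL × 3042.056 mcg/mL = 1008098 mcg = 1008.098 mg

1008 mg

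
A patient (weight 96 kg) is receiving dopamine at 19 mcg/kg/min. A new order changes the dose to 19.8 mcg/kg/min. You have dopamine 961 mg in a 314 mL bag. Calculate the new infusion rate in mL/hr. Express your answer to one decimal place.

Dose = 19.8 mcg/kg/min × 96 kg = 1900.8 mcg/min
1900.8 mcg/min × 60 min/hr = 114048 mcg/hr
Concentration = 961 mg ÷ 314 mL = 3.06051 mg/mL = 3060.51 mcg/mL
Rate = 114048 mcg/hr ÷ 3060.51 mcg/mL = 37.26438 mL/hr

37.3 mL/hr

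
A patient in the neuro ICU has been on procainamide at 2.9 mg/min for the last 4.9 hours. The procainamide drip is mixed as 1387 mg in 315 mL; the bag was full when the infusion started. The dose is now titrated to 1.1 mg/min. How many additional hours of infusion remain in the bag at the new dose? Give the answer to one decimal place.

Initial rate:
2.9 mg/min × 60 min/hr = 174 mg/hr
Concentration = 1387 mg ÷ 315 mL = 4.403175 mg/mL
Rate = 174 mg/hr ÷ 4.403175 mg/mL = 39.51694 mL/hr
Volume infused so far = 39.51694 mL/hr × 4.9 hr = 193.633 mL
Volume remaining = 315 − 193.633 = 121.367 mL
New rate:
1.1 mg/min × 60 min/hr = 66 mg/hr
Rate = 66 mg/hr ÷ 4.403175 mg/mL = 14.98919 mL/hr
Time remaining = 121.367 mL ÷ 14.98919 mL/hr = 8.09697 hr

8.1 hours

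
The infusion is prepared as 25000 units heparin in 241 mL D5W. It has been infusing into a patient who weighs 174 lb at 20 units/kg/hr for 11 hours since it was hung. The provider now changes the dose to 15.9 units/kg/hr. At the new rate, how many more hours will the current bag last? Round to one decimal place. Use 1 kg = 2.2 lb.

Initial rate:
Weight = 174 lb ÷ 2.2 lb/kg = 79.09091 kg
Dose = 20 units/kg/hr × 79.09091 kg = 1581.818 units/hr
Concentration = 25000 units ÷ 241 mL = 103.7344 units/mL
Rate = 1581.818 units/hr ÷ 103.7344 units/mL = 15.24873 mL/hr
Volume infused so far = 15.24873 mL/hr × 11 hr = 167.736 mL
Volume remaining = 241 − 167.736 = 73.264 mL
New rate:
Dose = 15.9 units/kg/hr × 79.09091 kg = 1257.545 units/hr
Rate = 1257.545 units/hr ÷ 103.7344 units/mL = 12.12274 mL/hr
Time remaining = 73.264 mL ÷ 12.12274 mL/hr = 6.043519 hr

6.0 hours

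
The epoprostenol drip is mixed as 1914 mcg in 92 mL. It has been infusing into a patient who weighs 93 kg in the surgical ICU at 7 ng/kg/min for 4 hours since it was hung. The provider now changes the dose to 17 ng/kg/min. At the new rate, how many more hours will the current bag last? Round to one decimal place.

18.5 hours

Initial rate:
Dose = 7 ng/kg/min × 93 kg = 651 ng/min
651 ng/min × 60 min/hr = 39060 ng/hr
Concentration = 1914 mcg ÷ 92 mL = 20.80435 mcg/mL = 20804.35 ng/mL
Rate = 39060 ng/hr ÷ 20804.35 ng/mL = 1.877492 mL/hr
Volume infused so far = 1.877492 mL/hr × 4 hr = 7.509969 mL
Volume remaining = 92 − 7.509969 = 84.49003 mL
New rate:
Dose = 17 ng/kg/min × 93 kg = 1581 ng/min
1581 ng/min × 60 min/hr = 94860 ng/hr
Rate = 94860 ng/hr ÷ 20804.35 ng/mL = 4.559624 mL/hr
Time remaining = 84.49003 mL ÷ 4.559624 mL/hr = 18.53004 hr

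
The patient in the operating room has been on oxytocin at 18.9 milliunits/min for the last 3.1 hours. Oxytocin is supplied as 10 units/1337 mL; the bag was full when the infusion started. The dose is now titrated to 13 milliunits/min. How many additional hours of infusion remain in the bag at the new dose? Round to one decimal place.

8.3 hours

Initial rate:
18.9 milliunits/min × 60 min/hr = 1134 milliunits/hr
Concentration = 10 units ÷ 1337 mL = 0.007479432 units/mL = 7.479432 milliunits/mL
Rate = 1134 milliunits/hr ÷ 7.479432 milliunits/mL = 151.6158 mL/hr
Volume infused so far = 151.6158 mL/hr × 3.1 hr = 470.009 mL
Volume remaining = 1337 − 470.009 = 866.991 mL
New rate:
13 milliunits/min × 60 min/hr = 780 milliunits/hr
Rate = 780 milliunits/hr ÷ 7.479432 milliunits/mL = 104.286 mL/hr
Time remaining = 866.991 mL ÷ 104.286 mL/hr = 8.31359 hr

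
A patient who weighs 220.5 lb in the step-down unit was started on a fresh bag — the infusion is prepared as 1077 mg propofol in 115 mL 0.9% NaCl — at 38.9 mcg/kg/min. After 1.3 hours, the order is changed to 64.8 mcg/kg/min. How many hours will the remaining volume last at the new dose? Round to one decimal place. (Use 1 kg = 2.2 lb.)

2.0 hours

Initial rate:
Weight = 220.5 lb ÷ 2.2 lb/kg = 100.2273 kg
Dose = 38.9 mcg/kg/min × 100.2273 kg = 3898.841 mcg/min
3898.841 mcg/min × 60 min/hr = 233930.5 mcg/hr
Concentration = 1077 mg ÷ 115 mL = 9.365217 mg/mL = 9365.217 mcg/mL
Rate = 233930.5 mcg/hr ÷ 9365.217 mcg/mL = 24.97865 mL/hr
Volume infused so far = 24.97865 mL/hr × 1.3 hr = 32.47224 mL
Volume remaining = 115 − 32.47224 = 82.52776 mL
New rate:
Dose = 64.8 mcg/kg/min × 100.2273 kg = 6494.727 mcg/min
6494.727 mcg/min × 60 min/hr = 389683.6 mcg/hr
Rate = 389683.6 mcg/hr ÷ 9365.217 mcg/mL = 41.60967 mL/hr
Time remaining = 82.52776 mL ÷ 41.60967 mL/hr = 1.983379 hr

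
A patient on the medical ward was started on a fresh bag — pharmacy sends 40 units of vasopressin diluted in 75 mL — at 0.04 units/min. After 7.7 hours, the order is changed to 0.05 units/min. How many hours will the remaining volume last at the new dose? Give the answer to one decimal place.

Initial rate:
0.04 units/min × 60 min/hr = 2.4 units/hr
Concentration = 40 units ÷ 75 mL = 0.5333333 units/mL
Rate = 2.4 units/hr ÷ 0.5333333 units/mL = 4.5 mL/hr
Volume infused so far = 4.5 mL/hr × 7.7 hr = 34.65 mL
Volume remaining = 75 − 34.65 = 40.35 mL
New rate:
0.05 units/min × 60 min/hr = 3 units/hr
Rate = 3 units/hr ÷ 0.5333333 units/mL = 5.625 mL/hr
Time remaining = 40.35 mL ÷ 5.625 mL/hr = 7.173333 hr

7.2 hours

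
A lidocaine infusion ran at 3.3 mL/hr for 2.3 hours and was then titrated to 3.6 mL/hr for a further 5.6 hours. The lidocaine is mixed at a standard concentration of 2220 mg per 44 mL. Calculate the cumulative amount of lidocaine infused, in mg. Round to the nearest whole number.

1400 mg

Concentration = 2220 mg ÷ 44 mL = 50.45455 mg/mL
Stage 1: 3.3 mL/hr × 2.3 hr = 7.59 mL → 7.59 mL × 50.45455 mg/mL = 382.95 mg
Stage 2: 3.6 mL/hr × 5.6 hr = 20.16 mL → 20.16 mL × 50.45455 mg/mL = 1017.164 mg
Total = 382.95 + 1017.164 = 1400.114 mg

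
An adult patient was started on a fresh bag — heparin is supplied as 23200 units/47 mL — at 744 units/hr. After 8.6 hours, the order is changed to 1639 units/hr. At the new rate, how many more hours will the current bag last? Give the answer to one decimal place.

Initial rate:
Concentration = 23200 units ÷ 47 mL = 493.617 units/mL
Rate = 744 units/hr ÷ 493.617 units/mL = 1.507241 mL/hr
Volume infused so far = 1.507241 mL/hr × 8.6 hr = 12.96228 mL
Volume remaining = 47 − 12.96228 = 34.03772 mL
New rate:
Rate = 1639 units/hr ÷ 493.617 units/mL = 3.320388 mL/hr
Time remaining = 34.03772 mL ÷ 3.320388 mL/hr = 10.25113 hr

10.3 hours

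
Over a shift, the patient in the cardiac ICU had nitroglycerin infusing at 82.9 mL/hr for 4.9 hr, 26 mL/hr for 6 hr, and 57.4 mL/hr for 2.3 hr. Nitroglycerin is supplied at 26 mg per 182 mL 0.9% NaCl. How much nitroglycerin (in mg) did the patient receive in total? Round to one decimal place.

Concentration = 26 mg ÷ 182 mL = 0.1428571 mg/mL
Stage 1: 82.9 mL/hr × 4.9 hr = 406.21 mL → 406.21 mL × 0.1428571 mg/mL = 58.03 mg
Stage 2: 26 mL/hr × 6 hr = 156 mL → 156 mL × 0.1428571 mg/mL = 22.28571 mg
Stage 3: 57.4 mL/hr × 2.3 hr = 132.02 mL → 132.02 mL × 0.1428571 mg/mL = 18.86 mg
Total = 58.03 + 22.28571 + 18.86 = 99.17571 mg

99.2 mg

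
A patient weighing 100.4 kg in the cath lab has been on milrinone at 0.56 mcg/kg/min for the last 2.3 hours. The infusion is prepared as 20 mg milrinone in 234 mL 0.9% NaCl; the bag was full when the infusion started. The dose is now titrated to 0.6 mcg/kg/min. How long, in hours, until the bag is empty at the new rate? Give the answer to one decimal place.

Initial rate:
Dose = 0.56 mcg/kg/min × 100.4 kg = 56.224 mcg/min
56.224 mcg/min × 60 min/hr = 3373.44 mcg/hr
Concentration = 20 mg ÷ 234 mL = 0.08547009 mg/mL = 85.47009 mcg/mL
Rate = 3373.44 mcg/hr ÷ 85.47009 mcg/mL = 39.46925 mL/hr
Volume infused so far = 39.46925 mL/hr × 2.3 hr = 90.77927 mL
Volume remaining = 234 − 90.77927 = 143.2207 mL
New rate:
Dose = 0.6 mcg/kg/min × 100.4 kg = 60.24 mcg/min
60.24 mcg/min × 60 min/hr = 3614.4 mcg/hr
Rate = 3614.4 mcg/hr ÷ 85.47009 mcg/mL = 42.28848 mL/hr
Time remaining = 143.2207 mL ÷ 42.28848 mL/hr = 3.386755 hr

3.4 hours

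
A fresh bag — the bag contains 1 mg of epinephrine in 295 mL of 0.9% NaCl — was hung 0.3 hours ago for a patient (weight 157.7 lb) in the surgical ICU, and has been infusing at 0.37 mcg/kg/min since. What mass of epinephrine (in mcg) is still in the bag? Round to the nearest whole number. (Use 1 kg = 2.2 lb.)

523 mcg

Weight = 157.7 lb ÷ 2.2 lb/kg = 71.68182 kg
Dose = 0.37 mcg/kg/min × 71.68182 kg = 26.52227 mcg/min
26.52227 mcg/min × 60 min/hr = 1591.336 mcg/hr
Concentration = 1 mg ÷ 295 mL = 0.003389831 mg/mL = 3.389831 mcg/mL
Rate = 1591.336 mcg/hr ÷ 3.389831 mcg/mL = 469.4442 mL/hr
Volume infused = 469.4442 mL/hr × 0.3 hr = 140.8333 mL
Volume remaining = 295 − 140.8333 = 154.1667 mL
Drug remaining = 154.1667 mL × 3.389831 mcg/mL = 522.5991 mcg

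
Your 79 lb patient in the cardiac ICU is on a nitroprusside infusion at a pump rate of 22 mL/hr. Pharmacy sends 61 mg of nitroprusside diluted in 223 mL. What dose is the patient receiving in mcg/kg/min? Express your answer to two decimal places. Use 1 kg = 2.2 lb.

2.79 mcg/kg/min

Weight = 79 lb ÷ 2.2 lb/kg = 35.90909 kg
Concentration = 61 mg ÷ 223 mL = 0.2735426 mg/mL = 273.5426 mcg/mL
Drug rate = 22 mL/hr × 273.5426 mcg/mL = 6017.937 mcg/hr
6017.937 mcg/hr ÷ 60 min/hr = 100.299 mcg/min
100.299 mcg/min ÷ 35.90909 kg = 2.793135 mcg/kg/min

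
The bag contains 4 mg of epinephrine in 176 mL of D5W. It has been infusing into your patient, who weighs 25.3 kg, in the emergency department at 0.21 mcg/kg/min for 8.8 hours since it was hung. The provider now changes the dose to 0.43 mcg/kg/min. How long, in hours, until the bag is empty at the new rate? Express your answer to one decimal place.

Initial rate:
Dose = 0.21 mcg/kg/min × 25.3 kg = 5.313 mcg/min
5.313 mcg/min × 60 min/hr = 318.78 mcg/hr
Concentration = 4 mg ÷ 176 mL = 0.02272727 mg/mL = 22.72727 mcg/mL
Rate = 318.78 mcg/hr ÷ 22.72727 mcg/mL = 14.02632 mL/hr
Volume infused so far = 14.02632 mL/hr × 8.8 hr = 123.4316 mL
Volume remaining = 176 − 123.4316 = 52.56838 mL
New rate:
Dose = 0.43 mcg/kg/min × 25.3 kg = 10.879 mcg/min
10.879 mcg/min × 60 min/hr = 652.74 mcg/hr
Rate = 652.74 mcg/hr ÷ 22.72727 mcg/mL = 28.72056 mL/hr
Time remaining = 52.56838 mL ÷ 28.72056 mL/hr = 1.83034 hr

1.8 hours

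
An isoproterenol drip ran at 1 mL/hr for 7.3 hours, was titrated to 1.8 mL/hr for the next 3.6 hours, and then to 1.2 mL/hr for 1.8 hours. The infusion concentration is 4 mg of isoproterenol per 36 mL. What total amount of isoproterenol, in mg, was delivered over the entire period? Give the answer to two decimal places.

1.77 mg

Concentration = 4 mg ÷ 36 mL = 0.1111111 mg/mL
Stage 1: 1 mL/hr × 7.3 hr = 7.3 mL → 7.3 mL × 0.1111111 mg/mL = 0.8111111 mg
Stage 2: 1.8 mL/hr × 3.6 hr = 6.48 mL → 6.48 mL × 0.1111111 mg/mL = 0.72 mg
Stage 3: 1.2 mL/hr × 1.8 hr = 2.16 mL → 2.16 mL × 0.1111111 mg/mL = 0.24 mg
Total = 0.8111111 + 0.72 + 0.24 = 1.771111 mg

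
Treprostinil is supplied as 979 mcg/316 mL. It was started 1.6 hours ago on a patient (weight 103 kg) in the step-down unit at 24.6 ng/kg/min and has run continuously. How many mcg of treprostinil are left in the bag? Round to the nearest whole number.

736 mcg

Dose = 24.6 ng/kg/min × 103 kg = 2533.8 ng/min
2533.8 ng/min × 60 min/hr = 152028 ng/hr
Concentration = 979 mcg ÷ 316 mL = 3.098101 mcg/mL = 3098.101 ng/mL
Rate = 152028 ng/hr ÷ 3098.101 ng/mL = 49.07135 mL/hr
Volume infused = 49.07135 mL/hr × 1.6 hr = 78.51415 mL
Volume remaining = 316 − 78.51415 = 237.4858 mL
Drug remaining = 237.4858 mL × 3098.101 ng/mL = 735755.2 ng = 735.7552 mcg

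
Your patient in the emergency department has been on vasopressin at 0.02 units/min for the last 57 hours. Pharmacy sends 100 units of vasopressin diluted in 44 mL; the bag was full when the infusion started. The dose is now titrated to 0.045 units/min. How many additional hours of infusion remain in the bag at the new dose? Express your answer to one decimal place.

Initial rate:
0.02 units/min × 60 min/hr = 1.2 units/hr
Concentration = 100 units ÷ 44 mL = 2.272727 units/mL
Rate = 1.2 units/hr ÷ 2.272727 units/mL = 0.528 mL/hr
Volume infused so far = 0.528 mL/hr × 57 hr = 30.096 mL
Volume remaining = 44 − 30.096 = 13.904 mL
New rate:
0.045 units/min × 60 min/hr = 2.7 units/hr
Rate = 2.7 units/hr ÷ 2.272727 units/mL = 1.188 mL/hr
Time remaining = 13.904 mL ÷ 1.188 mL/hr = 11.7037 hr

11.7 hours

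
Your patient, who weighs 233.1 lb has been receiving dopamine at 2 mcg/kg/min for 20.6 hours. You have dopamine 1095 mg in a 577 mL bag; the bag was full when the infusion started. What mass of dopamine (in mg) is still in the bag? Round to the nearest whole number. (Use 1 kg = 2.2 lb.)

Weight = 233.1 lb ÷ 2.2 lb/kg = 105.9545 kg
Dose = 2 mcg/kg/min × 105.9545 kg = 211.9091 mcg/min
211.9091 mcg/min × 60 min/hr = 12714.55 mcg/hr
Concentration = 1095 mg ÷ 577 mL = 1.897747 mg/mL = 1897.747 mcg/mL
Rate = 12714.55 mcg/hr ÷ 1897.747 mcg/mL = 6.699811 mL/hr
Volume infused = 6.699811 mL/hr × 20.6 hr = 138.0161 mL
Volume remaining = 577 − 138.0161 = 438.9839 mL
Drug remaining = 438.9839 mL × 1897.747 mcg/mL = 833080.4 mcg = 833.0804 mg

833 mg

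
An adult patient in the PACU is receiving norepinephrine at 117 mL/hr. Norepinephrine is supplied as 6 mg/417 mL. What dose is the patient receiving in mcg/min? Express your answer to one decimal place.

Concentration = 6 mg ÷ 417 mL = 0.01438849 mg/mL = 14.38849 mcg/mL
Drug rate = 117 mL/hr × 14.38849 mcg/mL = 1683.453 mcg/hr
1683.453 mcg/hr ÷ 60 min/hr = 28.05755 mcg/min

28.1 mcg/min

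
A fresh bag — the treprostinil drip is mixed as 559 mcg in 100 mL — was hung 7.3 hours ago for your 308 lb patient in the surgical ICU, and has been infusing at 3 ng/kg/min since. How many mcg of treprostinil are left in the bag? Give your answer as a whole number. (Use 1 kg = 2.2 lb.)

375 mcg

Weight = 308 lb ÷ 2.2 lb/kg = 140 kg
Dose = 3 ng/kg/min × 140 kg = 420 ng/min
420 ng/min × 60 min/hr = 25200 ng/hr
Concentration = 559 mcg ÷ 100 mL = 5.59 mcg/mL = 5590 ng/mL
Rate = 25200 ng/hr ÷ 5590 ng/mL = 4.50805 mL/hr
Volume infused = 4.50805 mL/hr × 7.3 hr = 32.90877 mL
Volume remaining = 100 − 32.90877 = 67.09123 mL
Drug remaining = 67.09123 mL × 5590 ng/mL = 375040 ng = 375.04 mcg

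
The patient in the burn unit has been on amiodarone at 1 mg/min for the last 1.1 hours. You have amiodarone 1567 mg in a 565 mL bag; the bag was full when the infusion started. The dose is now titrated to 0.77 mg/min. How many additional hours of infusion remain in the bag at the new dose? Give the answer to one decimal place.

32.5 hours

Initial rate:
1 mg/min × 60 min/hr = 60 mg/hr
Concentration = 1567 mg ÷ 565 mL = 2.773451 mg/mL
Rate = 60 mg/hr ÷ 2.773451 mg/mL = 21.63369 mL/hr
Volume infused so far = 21.63369 mL/hr × 1.1 hr = 23.79706 mL
Volume remaining = 565 − 23.79706 = 541.2029 mL
New rate:
0.77 mg/min × 60 min/hr = 46.2 mg/hr
Rate = 46.2 mg/hr ÷ 2.773451 mg/mL = 16.65795 mL/hr
Time remaining = 541.2029 mL ÷ 16.65795 mL/hr = 32.48918 hr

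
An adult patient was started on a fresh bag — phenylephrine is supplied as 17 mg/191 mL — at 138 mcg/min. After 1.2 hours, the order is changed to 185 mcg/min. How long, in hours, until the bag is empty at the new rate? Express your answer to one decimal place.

Initial rate:
138 mcg/min × 60 min/hr = 8280 mcg/hr
Concentration = 17 mg ÷ 191 mL = 0.08900524 mg/mL = 89.00524 mcg/mL
Rate = 8280 mcg/hr ÷ 89.00524 mcg/mL = 93.02824 mL/hr
Volume infused so far = 93.02824 mL/hr × 1.2 hr = 111.6339 mL
Volume remaining = 191 − 111.6339 = 79.36612 mL
New rate:
185 mcg/min × 60 min/hr = 11100 mcg/hr
Rate = 11100 mcg/hr ÷ 89.00524 mcg/mL = 124.7118 mL/hr
Time remaining = 79.36612 mL ÷ 124.7118 mL/hr = 0.6363964 hr

0.6 hours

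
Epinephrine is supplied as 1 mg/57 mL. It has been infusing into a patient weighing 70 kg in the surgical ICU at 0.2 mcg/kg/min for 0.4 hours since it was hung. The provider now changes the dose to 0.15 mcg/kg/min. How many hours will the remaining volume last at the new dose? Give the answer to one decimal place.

1.1 hours

Initial rate:
Dose = 0.2 mcg/kg/min × 70 kg = 14 mcg/min
14 mcg/min × 60 min/hr = 840 mcg/hr
Concentration = 1 mg ÷ 57 mL = 0.01754386 mg/mL = 17.54386 mcg/mL
Rate = 840 mcg/hr ÷ 17.54386 mcg/mL = 47.88 mL/hr
Volume infused so far = 47.88 mL/hr × 0.4 hr = 19.152 mL
Volume remaining = 57 − 19.152 = 37.848 mL
New rate:
Dose = 0.15 mcg/kg/min × 70 kg = 10.5 mcg/min
10.5 mcg/min × 60 min/hr = 630 mcg/hr
Rate = 630 mcg/hr ÷ 17.54386 mcg/mL = 35.91 mL/hr
Time remaining = 37.848 mL ÷ 35.91 mL/hr = 1.053968 hr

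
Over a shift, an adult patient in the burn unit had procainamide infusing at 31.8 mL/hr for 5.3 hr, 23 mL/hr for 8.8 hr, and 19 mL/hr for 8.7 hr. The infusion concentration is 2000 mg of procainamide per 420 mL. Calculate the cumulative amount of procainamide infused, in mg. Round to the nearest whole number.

2554 mg

Concentration = 2000 mg ÷ 420 mL = 4.761905 mg/mL
Stage 1: 31.8 mL/hr × 5.3 hr = 168.54 mL → 168.54 mL × 4.761905 mg/mL = 802.5714 mg
Stage 2: 23 mL/hr × 8.8 hr = 202.4 mL → 202.4 mL × 4.761905 mg/mL = 963.8095 mg
Stage 3: 19 mL/hr × 8.7 hr = 165.3 mL → 165.3 mL × 4.761905 mg/mL = 787.1429 mg
Total = 802.5714 + 963.8095 + 787.1429 = 2553.524 mg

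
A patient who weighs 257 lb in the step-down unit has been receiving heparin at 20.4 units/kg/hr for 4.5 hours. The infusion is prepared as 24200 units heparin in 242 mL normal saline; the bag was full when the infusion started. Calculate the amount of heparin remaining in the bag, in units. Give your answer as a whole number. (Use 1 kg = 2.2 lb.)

13476 units

Weight = 257 lb ÷ 2.2 lb/kg = 116.8182 kg
Dose = 20.4 units/kg/hr × 116.8182 kg = 2383.091 units/hr
Concentration = 24200 units ÷ 242 mL = 100 units/mL
Rate = 2383.091 units/hr ÷ 100 units/mL = 23.83091 mL/hr
Volume infused = 23.83091 mL/hr × 4.5 hr = 107.2391 mL
Volume remaining = 242 − 107.2391 = 134.7609 mL
Drug remaining = 134.7609 mL × 100 units/mL = 13476.09 units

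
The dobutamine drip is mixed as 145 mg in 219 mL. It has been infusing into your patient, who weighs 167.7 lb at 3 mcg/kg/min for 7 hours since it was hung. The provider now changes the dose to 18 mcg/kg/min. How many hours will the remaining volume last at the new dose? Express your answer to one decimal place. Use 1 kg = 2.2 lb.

0.6 hours

Initial rate:
Weight = 167.7 lb ÷ 2.2 lb/kg = 76.22727 kg
Dose = 3 mcg/kg/min × 76.22727 kg = 228.6818 mcg/min
228.6818 mcg/min × 60 min/hr = 13720.91 mcg/hr
Concentration = 145 mg ÷ 219 mL = 0.6621005 mg/mL = 662.1005 mcg/mL
Rate = 13720.91 mcg/hr ÷ 662.1005 mcg/mL = 20.7233 mL/hr
Volume infused so far = 20.7233 mL/hr × 7 hr = 145.0631 mL
Volume remaining = 219 − 145.0631 = 73.93687 mL
New rate:
Dose = 18 mcg/kg/min × 76.22727 kg = 1372.091 mcg/min
1372.091 mcg/min × 60 min/hr = 82325.45 mcg/hr
Rate = 82325.45 mcg/hr ÷ 662.1005 mcg/mL = 124.3398 mL/hr
Time remaining = 73.93687 mL ÷ 124.3398 mL/hr = 0.5946355 hr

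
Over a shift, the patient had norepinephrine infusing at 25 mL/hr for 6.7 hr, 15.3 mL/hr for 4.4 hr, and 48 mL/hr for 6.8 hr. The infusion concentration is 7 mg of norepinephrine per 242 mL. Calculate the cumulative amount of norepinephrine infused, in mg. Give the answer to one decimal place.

16.2 mg

Concentration = 7 mg ÷ 242 mL = 0.02892562 mg/mL
Stage 1: 25 mL/hr × 6.7 hr = 167.5 mL → 167.5 mL × 0.02892562 mg/mL = 4.845041 mg
Stage 2: 15.3 mL/hr × 4.4 hr = 67.32 mL → 67.32 mL × 0.02892562 mg/mL = 1.947273 mg
Stage 3: 48 mL/hr × 6.8 hr = 326.4 mL → 326.4 mL × 0.02892562 mg/mL = 9.441322 mg
Total = 4.845041 + 1.947273 + 9.441322 = 16.23364 mg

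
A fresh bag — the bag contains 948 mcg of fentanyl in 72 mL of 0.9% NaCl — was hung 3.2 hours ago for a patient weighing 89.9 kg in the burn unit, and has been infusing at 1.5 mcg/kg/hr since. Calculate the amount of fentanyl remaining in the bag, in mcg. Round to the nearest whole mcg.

516 mcg

Dose = 1.5 mcg/kg/hr × 89.9 kg = 134.85 mcg/hr
Concentration = 948 mcg ÷ 72 mL = 13.16667 mcg/mL
Rate = 134.85 mcg/hr ÷ 13.16667 mcg/mL = 10.24177 mL/hr
Volume infused = 10.24177 mL/hr × 3.2 hr = 32.77367 mL
Volume remaining = 72 − 32.77367 = 39.22633 mL
Drug remaining = 39.22633 mL × 13.16667 mcg/mL = 516.48 mcg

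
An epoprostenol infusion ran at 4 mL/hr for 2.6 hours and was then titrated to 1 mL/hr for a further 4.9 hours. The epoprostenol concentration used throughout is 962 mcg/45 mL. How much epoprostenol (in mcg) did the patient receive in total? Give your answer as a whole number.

Concentration = 962 mcg ÷ 45 mL = 21.37778 mcg/mL
Stage 1: 4 mL/hr × 2.6 hr = 10.4 mL → 10.4 mL × 21.37778 mcg/mL = 222.3289 mcg
Stage 2: 1 mL/hr × 4.9 hr = 4.9 mL → 4.9 mL × 21.37778 mcg/mL = 104.7511 mcg
Total = 222.3289 + 104.7511 = 327.08 mcg

327 mcg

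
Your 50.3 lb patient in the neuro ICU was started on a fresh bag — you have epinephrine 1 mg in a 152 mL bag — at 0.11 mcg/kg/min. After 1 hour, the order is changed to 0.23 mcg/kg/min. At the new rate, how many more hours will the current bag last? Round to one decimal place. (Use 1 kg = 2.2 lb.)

Initial rate:
Weight = 50.3 lb ÷ 2.2 lb/kg = 22.86364 kg
Dose = 0.11 mcg/kg/min × 22.86364 kg = 2.515 mcg/min
2.515 mcg/min × 60 min/hr = 150.9 mcg/hr
Concentration = 1 mg ÷ 152 mL = 0.006578947 mg/mL = 6.578947 mcg/mL
Rate = 150.9 mcg/hr ÷ 6.578947 mcg/mL = 22.9368 mL/hr
Volume infused so far = 22.9368 mL/hr × 1 hr = 22.9368 mL
Volume remaining = 152 − 22.9368 = 129.0632 mL
New rate:
Dose = 0.23 mcg/kg/min × 22.86364 kg = 5.258636 mcg/min
5.258636 mcg/min × 60 min/hr = 315.5182 mcg/hr
Rate = 315.5182 mcg/hr ÷ 6.578947 mcg/mL = 47.95876 mL/hr
Time remaining = 129.0632 mL ÷ 47.95876 mL/hr = 2.691129 hr

2.7 hours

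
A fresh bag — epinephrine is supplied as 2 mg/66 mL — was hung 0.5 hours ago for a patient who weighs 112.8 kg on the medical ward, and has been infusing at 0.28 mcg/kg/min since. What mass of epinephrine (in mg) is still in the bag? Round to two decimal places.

1.05 mg

Dose = 0.28 mcg/kg/min × 112.8 kg = 31.584 mcg/min
31.584 mcg/min × 60 min/hr = 1895.04 mcg/hr
Concentration = 2 mg ÷ 66 mL = 0.03030303 mg/mL = 30.30303 mcg/mL
Rate = 1895.04 mcg/hr ÷ 30.30303 mcg/mL = 62.53632 mL/hr
Volume infused = 62.53632 mL/hr × 0.5 hr = 31.26816 mL
Volume remaining = 66 − 31.26816 = 34.73184 mL
Drug remaining = 34.73184 mL × 30.30303 mcg/mL = 1052.48 mcg = 1.05248 mg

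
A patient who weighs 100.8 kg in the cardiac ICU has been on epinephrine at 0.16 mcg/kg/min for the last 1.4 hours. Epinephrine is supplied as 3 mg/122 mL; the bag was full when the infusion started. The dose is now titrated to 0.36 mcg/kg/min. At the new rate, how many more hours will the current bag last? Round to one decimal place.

Initial rate:
Dose = 0.16 mcg/kg/min × 100.8 kg = 16.128 mcg/min
16.128 mcg/min × 60 min/hr = 967.68 mcg/hr
Concentration = 3 mg ÷ 122 mL = 0.02459016 mg/mL = 24.59016 mcg/mL
Rate = 967.68 mcg/hr ÷ 24.59016 mcg/mL = 39.35232 mL/hr
Volume infused so far = 39.35232 mL/hr × 1.4 hr = 55.09325 mL
Volume remaining = 122 − 55.09325 = 66.90675 mL
New rate:
Dose = 0.36 mcg/kg/min × 100.8 kg = 36.288 mcg/min
36.288 mcg/min × 60 min/hr = 2177.28 mcg/hr
Rate = 2177.28 mcg/hr ÷ 24.59016 mcg/mL = 88.54272 mL/hr
Time remaining = 66.90675 mL ÷ 88.54272 mL/hr = 0.7556437 hr

0.8 hours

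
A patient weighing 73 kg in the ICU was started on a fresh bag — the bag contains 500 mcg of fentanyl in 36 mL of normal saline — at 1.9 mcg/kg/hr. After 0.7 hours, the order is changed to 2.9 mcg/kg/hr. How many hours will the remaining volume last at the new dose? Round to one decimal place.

1.9 hours

Initial rate:
Dose = 1.9 mcg/kg/hr × 73 kg = 138.7 mcg/hr
Concentration = 500 mcg ÷ 36 mL = 13.88889 mcg/mL
Rate = 138.7 mcg/hr ÷ 13.88889 mcg/mL = 9.9864 mL/hr
Volume infused so far = 9.9864 mL/hr × 0.7 hr = 6.99048 mL
Volume remaining = 36 − 6.99048 = 29.00952 mL
New rate:
Dose = 2.9 mcg/kg/hr × 73 kg = 211.7 mcg/hr
Rate = 211.7 mcg/hr ÷ 13.88889 mcg/mL = 15.2424 mL/hr
Time remaining = 29.00952 mL ÷ 15.2424 mL/hr = 1.903212 hr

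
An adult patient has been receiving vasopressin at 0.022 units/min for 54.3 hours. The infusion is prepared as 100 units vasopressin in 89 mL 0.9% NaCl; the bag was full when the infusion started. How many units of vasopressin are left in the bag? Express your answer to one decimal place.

0.022 units/min × 60 min/hr = 1.32 units/hr
Concentration = 100 units ÷ 89 mL = 1.123596 units/mL
Rate = 1.32 units/hr ÷ 1.123596 units/mL = 1.1748 mL/hr
Volume infused = 1.1748 mL/hr × 54.3 hr = 63.79164 mL
Volume remaining = 89 − 63.79164 = 25.20836 mL
Drug remaining = 25.20836 mL × 1.123596 units/mL = 28.324 units

28.3 units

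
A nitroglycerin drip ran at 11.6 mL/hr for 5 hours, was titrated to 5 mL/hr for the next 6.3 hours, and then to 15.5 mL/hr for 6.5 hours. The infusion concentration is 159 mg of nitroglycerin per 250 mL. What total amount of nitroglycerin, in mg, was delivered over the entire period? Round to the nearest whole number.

Concentration = 159 mg ÷ 250 mL = 0.636 mg/mL
Stage 1: 11.6 mL/hr × 5 hr = 58 mL → 58 mL × 0.636 mg/mL = 36.888 mg
Stage 2: 5 mL/hr × 6.3 hr = 31.5 mL → 31.5 mL × 0.636 mg/mL = 20.034 mg
Stage 3: 15.5 mL/hr × 6.5 hr = 100.75 mL → 100.75 mL × 0.636 mg/mL = 64.077 mg
Total = 36.888 + 20.034 + 64.077 = 120.999 mg

121 mg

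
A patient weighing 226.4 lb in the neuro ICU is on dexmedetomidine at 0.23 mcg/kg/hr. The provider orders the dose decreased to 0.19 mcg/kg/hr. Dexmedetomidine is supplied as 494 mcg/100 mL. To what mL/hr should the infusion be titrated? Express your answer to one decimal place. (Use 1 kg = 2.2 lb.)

Weight = 226.4 lb ÷ 2.2 lb/kg = 102.9091 kg
Dose = 0.19 mcg/kg/hr × 102.9091 kg = 19.55273 mcg/hr
Concentration = 494 mcg ÷ 100 mL = 4.94 mcg/mL
Rate = 19.55273 mcg/hr ÷ 4.94 mcg/mL = 3.958042 mL/hr

4.0 mL/hr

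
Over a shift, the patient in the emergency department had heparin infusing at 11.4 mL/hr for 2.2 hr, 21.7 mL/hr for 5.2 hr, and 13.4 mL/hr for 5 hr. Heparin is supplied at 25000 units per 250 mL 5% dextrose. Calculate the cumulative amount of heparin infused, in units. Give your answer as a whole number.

Concentration = 25000 units ÷ 250 mL = 100 units/mL
Stage 1: 11.4 mL/hr × 2.2 hr = 25.08 mL → 25.08 mL × 100 units/mL = 2508 units
Stage 2: 21.7 mL/hr × 5.2 hr = 112.84 mL → 112.84 mL × 100 units/mL = 11284 units
Stage 3: 13.4 mL/hr × 5 hr = 67 mL → 67 mL × 100 units/mL = 6700 units
Total = 2508 + 11284 + 6700 = 20492 units

20492 units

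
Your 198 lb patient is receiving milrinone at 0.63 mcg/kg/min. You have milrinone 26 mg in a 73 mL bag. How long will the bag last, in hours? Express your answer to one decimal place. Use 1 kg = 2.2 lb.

7.6 hours

Weight = 198 lb ÷ 2.2 lb/kg = 90 kg
Dose = 0.63 mcg/kg/min × 90 kg = 56.7 mcg/min
56.7 mcg/min × 60 min/hr = 3402 mcg/hr
Concentration = 26 mg ÷ 73 mL = 0.3561644 mg/mL = 356.1644 mcg/mL
Rate = 3402 mcg/hr ÷ 356.1644 mcg/mL = 9.551769 mL/hr
Duration = 73 mL ÷ 9.551769 mL/hr = 7.642563 hr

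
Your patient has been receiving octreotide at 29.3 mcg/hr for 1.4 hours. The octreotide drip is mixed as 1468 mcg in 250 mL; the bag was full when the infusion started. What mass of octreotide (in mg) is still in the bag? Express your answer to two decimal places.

1.43 mg

Concentration = 1468 mcg ÷ 250 mL = 5.872 mcg/mL
Rate = 29.3 mcg/hr ÷ 5.872 mcg/mL = 4.989782 mL/hr
Volume infused = 4.989782 mL/hr × 1.4 hr = 6.985695 mL
Volume remaining = 250 − 6.985695 = 243.0143 mL
Drug remaining = 243.0143 mL × 5.872 mcg/mL = 1426.98 mcg = 1.42698 mg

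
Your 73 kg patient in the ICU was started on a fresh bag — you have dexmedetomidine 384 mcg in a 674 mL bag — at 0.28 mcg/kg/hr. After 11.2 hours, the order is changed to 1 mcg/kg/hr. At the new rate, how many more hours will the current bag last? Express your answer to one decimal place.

Initial rate:
Dose = 0.28 mcg/kg/hr × 73 kg = 20.44 mcg/hr
Concentration = 384 mcg ÷ 674 mL = 0.5697329 mcg/mL
Rate = 20.44 mcg/hr ÷ 0.5697329 mcg/mL = 35.87646 mL/hr
Volume infused so far = 35.87646 mL/hr × 11.2 hr = 401.8163 mL
Volume remaining = 674 − 401.8163 = 272.1837 mL
New rate:
Dose = 1 mcg/kg/hr × 73 kg = 73 mcg/hr
Rate = 73 mcg/hr ÷ 0.5697329 mcg/mL = 128.1302 mL/hr
Time remaining = 272.1837 mL ÷ 128.1302 mL/hr = 2.124274 hr

2.1 hours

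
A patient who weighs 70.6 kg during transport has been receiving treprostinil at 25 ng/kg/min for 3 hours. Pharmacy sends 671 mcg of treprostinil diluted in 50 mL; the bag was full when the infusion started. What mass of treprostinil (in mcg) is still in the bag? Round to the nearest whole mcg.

Dose = 25 ng/kg/min × 70.6 kg = 1765 ng/min
1765 ng/min × 60 min/hr = 105900 ng/hr
Concentration = 671 mcg ÷ 50 mL = 13.42 mcg/mL = 13420 ng/mL
Rate = 105900 ng/hr ÷ 13420 ng/mL = 7.891207 mL/hr
Volume infused = 7.891207 mL/hr × 3 hr = 23.67362 mL
Volume remaining = 50 − 23.67362 = 26.32638 mL
Drug remaining = 26.32638 mL × 13420 ng/mL = 353300 ng = 353.3 mcg

353 mcg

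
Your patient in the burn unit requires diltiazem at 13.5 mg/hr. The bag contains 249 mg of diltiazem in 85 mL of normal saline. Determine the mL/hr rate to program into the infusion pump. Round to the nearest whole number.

5 mL/hr

Concentration = 249 mg ÷ 85 mL = 2.929412 mg/mL
Rate = 13.5 mg/hr ÷ 2.929412 mg/mL = 4.608434 mL/hr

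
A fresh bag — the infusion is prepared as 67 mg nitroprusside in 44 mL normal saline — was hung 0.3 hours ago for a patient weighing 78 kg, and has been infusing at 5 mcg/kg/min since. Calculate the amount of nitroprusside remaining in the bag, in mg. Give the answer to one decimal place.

Dose = 5 mcg/kg/min × 78 kg = 390 mcg/min
390 mcg/min × 60 min/hr = 23400 mcg/hr
Concentration = 67 mg ÷ 44 mL = 1.522727 mg/mL = 1522.727 mcg/mL
Rate = 23400 mcg/hr ÷ 1522.727 mcg/mL = 15.36716 mL/hr
Volume infused = 15.36716 mL/hr × 0.3 hr = 4.610149 mL
Volume remaining = 44 − 4.610149 = 39.38985 mL
Drug remaining = 39.38985 mL × 1522.727 mcg/mL = 59980 mcg = 59.98 mg

60.0 mg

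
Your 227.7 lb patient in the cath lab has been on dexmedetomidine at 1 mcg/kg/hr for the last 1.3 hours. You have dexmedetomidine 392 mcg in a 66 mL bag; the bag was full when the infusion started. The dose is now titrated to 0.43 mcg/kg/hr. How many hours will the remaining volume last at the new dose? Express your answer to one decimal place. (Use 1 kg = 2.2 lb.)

5.8 hours

Initial rate:
Weight = 227.7 lb ÷ 2.2 lb/kg = 103.5 kg
Dose = 1 mcg/kg/hr × 103.5 kg = 103.5 mcg/hr
Concentration = 392 mcg ÷ 66 mL = 5.939394 mcg/mL
Rate = 103.5 mcg/hr ÷ 5.939394 mcg/mL = 17.42602 mL/hr
Volume infused so far = 17.42602 mL/hr × 1.3 hr = 22.65383 mL
Volume remaining = 66 − 22.65383 = 43.34617 mL
New rate:
Dose = 0.43 mcg/kg/hr × 103.5 kg = 44.505 mcg/hr
Rate = 44.505 mcg/hr ÷ 5.939394 mcg/mL = 7.493189 mL/hr
Time remaining = 43.34617 mL ÷ 7.493189 mL/hr = 5.784743 hr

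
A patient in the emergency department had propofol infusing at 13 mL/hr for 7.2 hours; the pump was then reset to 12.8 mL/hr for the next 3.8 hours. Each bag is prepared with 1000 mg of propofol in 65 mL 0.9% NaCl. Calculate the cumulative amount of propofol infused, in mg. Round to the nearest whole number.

2188 mg

Concentration = 1000 mg ÷ 65 mL = 15.38462 mg/mL
Stage 1: 13 mL/hr × 7.2 hr = 93.6 mL → 93.6 mL × 15.38462 mg/mL = 1440 mg
Stage 2: 12.8 mL/hr × 3.8 hr = 48.64 mL → 48.64 mL × 15.38462 mg/mL = 748.3077 mg
Total = 1440 + 748.3077 = 2188.308 mg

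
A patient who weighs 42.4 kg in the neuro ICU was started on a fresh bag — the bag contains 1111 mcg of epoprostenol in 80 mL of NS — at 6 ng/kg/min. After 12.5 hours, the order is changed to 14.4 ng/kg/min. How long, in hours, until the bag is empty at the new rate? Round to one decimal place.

25.1 hours

Initial rate:
Dose = 6 ng/kg/min × 42.4 kg = 254.4 ng/min
254.4 ng/min × 60 min/hr = 15264 ng/hr
Concentration = 1111 mcg ÷ 80 mL = 13.8875 mcg/mL = 13887.5 ng/mL
Rate = 15264 ng/hr ÷ 13887.5 ng/mL = 1.099118 mL/hr
Volume infused so far = 1.099118 mL/hr × 12.5 hr = 13.73897 mL
Volume remaining = 80 − 13.73897 = 66.26103 mL
New rate:
Dose = 14.4 ng/kg/min × 42.4 kg = 610.56 ng/min
610.56 ng/min × 60 min/hr = 36633.6 ng/hr
Rate = 36633.6 ng/hr ÷ 13887.5 ng/mL = 2.637883 mL/hr
Time remaining = 66.26103 mL ÷ 2.637883 mL/hr = 25.11902 hr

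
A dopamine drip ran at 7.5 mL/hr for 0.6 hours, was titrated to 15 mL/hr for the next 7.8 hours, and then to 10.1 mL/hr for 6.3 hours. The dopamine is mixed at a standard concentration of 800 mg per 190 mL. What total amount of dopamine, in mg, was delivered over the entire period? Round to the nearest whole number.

Concentration = 800 mg ÷ 190 mL = 4.210526 mg/mL
Stage 1: 7.5 mL/hr × 0.6 hr = 4.5 mL → 4.5 mL × 4.210526 mg/mL = 18.94737 mg
Stage 2: 15 mL/hr × 7.8 hr = 117 mL → 117 mL × 4.210526 mg/mL = 492.6316 mg
Stage 3: 10.1 mL/hr × 6.3 hr = 63.63 mL → 63.63 mL × 4.210526 mg/mL = 267.9158 mg
Total = 18.94737 + 492.6316 + 267.9158 = 779.4947 mg

779 mg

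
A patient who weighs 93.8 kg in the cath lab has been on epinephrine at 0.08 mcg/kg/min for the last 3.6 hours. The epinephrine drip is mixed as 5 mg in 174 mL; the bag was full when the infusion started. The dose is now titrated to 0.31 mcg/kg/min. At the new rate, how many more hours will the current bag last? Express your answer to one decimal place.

1.9 hours

Initial rate:
Dose = 0.08 mcg/kg/min × 93.8 kg = 7.504 mcg/min
7.504 mcg/min × 60 min/hr = 450.24 mcg/hr
Concentration = 5 mg ÷ 174 mL = 0.02873563 mg/mL = 28.73563 mcg/mL
Rate = 450.24 mcg/hr ÷ 28.73563 mcg/mL = 15.66835 mL/hr
Volume infused so far = 15.66835 mL/hr × 3.6 hr = 56.40607 mL
Volume remaining = 174 − 56.40607 = 117.5939 mL
New rate:
Dose = 0.31 mcg/kg/min × 93.8 kg = 29.078 mcg/min
29.078 mcg/min × 60 min/hr = 1744.68 mcg/hr
Rate = 1744.68 mcg/hr ÷ 28.73563 mcg/mL = 60.71486 mL/hr
Time remaining = 117.5939 mL ÷ 60.71486 mL/hr = 1.936823 hr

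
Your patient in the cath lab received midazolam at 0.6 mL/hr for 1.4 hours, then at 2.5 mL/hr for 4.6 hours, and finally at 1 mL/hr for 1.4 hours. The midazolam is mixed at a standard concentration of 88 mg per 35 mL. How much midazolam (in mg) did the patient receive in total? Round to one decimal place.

34.5 mg

Concentration = 88 mg ÷ 35 mL = 2.514286 mg/mL
Stage 1: 0.6 mL/hr × 1.4 hr = 0.84 mL → 0.84 mL × 2.514286 mg/mL = 2.112 mg
Stage 2: 2.5 mL/hr × 4.6 hr = 11.5 mL → 11.5 mL × 2.514286 mg/mL = 28.91429 mg
Stage 3: 1 mL/hr × 1.4 hr = 1.4 mL → 1.4 mL × 2.514286 mg/mL = 3.52 mg
Total = 2.112 + 28.91429 + 3.52 = 34.54629 mg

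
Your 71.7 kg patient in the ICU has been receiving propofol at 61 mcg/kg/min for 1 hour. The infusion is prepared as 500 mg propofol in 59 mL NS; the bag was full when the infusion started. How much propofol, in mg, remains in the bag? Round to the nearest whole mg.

Dose = 61 mcg/kg/min × 71.7 kg = 4373.7 mcg/min
4373.7 mcg/min × 60 min/hr = 262422 mcg/hr
Concentration = 500 mg ÷ 59 mL = 8.474576 mg/mL = 8474.576 mcg/mL
Rate = 262422 mcg/hr ÷ 8474.576 mcg/mL = 30.9658 mL/hr
Volume infused = 30.9658 mL/hr × 1 hr = 30.9658 mL
Volume remaining = 59 − 30.9658 = 28.0342 mL
Drug remaining = 28.0342 mL × 8474.576 mcg/mL = 237578 mcg = 237.578 mg

238 mg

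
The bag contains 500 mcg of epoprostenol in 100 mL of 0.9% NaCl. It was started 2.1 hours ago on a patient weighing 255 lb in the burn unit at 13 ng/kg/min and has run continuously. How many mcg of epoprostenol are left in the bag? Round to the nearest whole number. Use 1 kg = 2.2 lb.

Weight = 255 lb ÷ 2.2 lb/kg = 115.9091 kg
Dose = 13 ng/kg/min × 115.9091 kg = 1506.818 ng/min
1506.818 ng/min × 60 min/hr = 90409.09 ng/hr
Concentration = 500 mcg ÷ 100 mL = 5 mcg/mL = 5000 ng/mL
Rate = 90409.09 ng/hr ÷ 5000 ng/mL = 18.08182 mL/hr
Volume infused = 18.08182 mL/hr × 2.1 hr = 37.97182 mL
Volume remaining = 100 − 37.97182 = 62.02818 mL
Drug remaining = 62.02818 mL × 5000 ng/mL = 310140.9 ng = 310.1409 mcg

310 mcg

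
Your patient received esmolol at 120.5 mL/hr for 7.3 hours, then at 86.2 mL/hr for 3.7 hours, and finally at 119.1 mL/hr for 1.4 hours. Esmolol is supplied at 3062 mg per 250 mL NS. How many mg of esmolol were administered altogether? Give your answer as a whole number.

Concentration = 3062 mg ÷ 250 mL = 12.248 mg/mL
Stage 1: 120.5 mL/hr × 7.3 hr = 879.65 mL → 879.65 mL × 12.248 mg/mL = 10773.95 mg
Stage 2: 86.2 mL/hr × 3.7 hr = 318.94 mL → 318.94 mL × 12.248 mg/mL = 3906.377 mg
Stage 3: 119.1 mL/hr × 1.4 hr = 166.74 mL → 166.74 mL × 12.248 mg/mL = 2042.232 mg
Total = 10773.95 + 3906.377 + 2042.232 = 16722.56 mg

16723 mg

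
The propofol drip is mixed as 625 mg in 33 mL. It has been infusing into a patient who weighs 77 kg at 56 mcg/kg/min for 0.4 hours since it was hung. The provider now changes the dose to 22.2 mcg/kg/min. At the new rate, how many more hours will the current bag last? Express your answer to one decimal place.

Initial rate:
Dose = 56 mcg/kg/min × 77 kg = 4312 mcg/min
4312 mcg/min × 60 min/hr = 258720 mcg/hr
Concentration = 625 mg ÷ 33 mL = 18.93939 mg/mL = 18939.39 mcg/mL
Rate = 258720 mcg/hr ÷ 18939.39 mcg/mL = 13.66042 mL/hr
Volume infused so far = 13.66042 mL/hr × 0.4 hr = 5.464166 mL
Volume remaining = 33 − 5.464166 = 27.53583 mL
New rate:
Dose = 22.2 mcg/kg/min × 77 kg = 1709.4 mcg/min
1709.4 mcg/min × 60 min/hr = 102564 mcg/hr
Rate = 102564 mcg/hr ÷ 18939.39 mcg/mL = 5.415379 mL/hr
Time remaining = 27.53583 mL ÷ 5.415379 mL/hr = 5.084747 hr

5.1 hours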